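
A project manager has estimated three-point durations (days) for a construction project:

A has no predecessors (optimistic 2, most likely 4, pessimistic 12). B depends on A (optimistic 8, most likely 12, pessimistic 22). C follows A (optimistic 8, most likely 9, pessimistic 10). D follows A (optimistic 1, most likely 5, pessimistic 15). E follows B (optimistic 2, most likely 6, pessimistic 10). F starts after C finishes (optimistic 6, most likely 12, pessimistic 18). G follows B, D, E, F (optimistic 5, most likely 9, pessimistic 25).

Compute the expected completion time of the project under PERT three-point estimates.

te_A = (2 + 4·4 + 12)/6 = 30/6 = 5
te_B = (8 + 4·12 + 22)/6 = 78/6 = 13
te_C = (8 + 4·9 + 10)/6 = 54/6 = 9
te_D = (1 + 4·5 + 15)/6 = 36/6 = 6
te_E = (2 + 4·6 + 10)/6 = 36/6 = 6
te_F = (6 + 4·12 + 18)/6 = 72/6 = 12
te_G = (5 + 4·9 + 25)/6 = 66/6 = 11

Forward pass:
ES_A = 0; EF_A = 5
ES_B = 5; EF_B = 5+13 = 18
ES_C = 5; EF_C = 5+9 = 14
ES_D = 5; EF_D = 5+6 = 11
ES_E = 18; EF_E = 18+6 = 24
ES_F = 14; EF_F = 14+12 = 26
ES_G = max(EF_B=18, EF_D=11, EF_E=24, EF_F=26) = 26; EF_G = 26+11 = 37
Expected project duration μ = 37 days. Critical path: A → C → F → G.

37 days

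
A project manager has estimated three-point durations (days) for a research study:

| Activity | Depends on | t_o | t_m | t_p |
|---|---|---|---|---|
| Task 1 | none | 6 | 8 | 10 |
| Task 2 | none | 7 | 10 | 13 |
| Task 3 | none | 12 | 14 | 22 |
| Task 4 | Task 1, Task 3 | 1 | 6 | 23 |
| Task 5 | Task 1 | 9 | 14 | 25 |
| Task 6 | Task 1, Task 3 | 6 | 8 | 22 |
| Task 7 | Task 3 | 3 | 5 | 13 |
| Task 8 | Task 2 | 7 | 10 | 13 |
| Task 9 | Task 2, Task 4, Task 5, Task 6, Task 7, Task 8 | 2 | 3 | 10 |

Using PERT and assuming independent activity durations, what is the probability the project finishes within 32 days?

0.810

te_Task 1 = (6 + 4·8 + 10)/6 = 48/6 = 8; σ²_Task 1 = ((10−6)/6)² = 0.444
te_Task 2 = (7 + 4·10 + 13)/6 = 60/6 = 10; σ²_Task 2 = ((13−7)/6)² = 1.000
te_Task 3 = (12 + 4·14 + 22)/6 = 90/6 = 15; σ²_Task 3 = ((22−12)/6)² = 2.778
te_Task 4 = (1 + 4·6 + 23)/6 = 48/6 = 8; σ²_Task 4 = ((23−1)/6)² = 13.444
te_Task 5 = (9 + 4·14 + 25)/6 = 90/6 = 15; σ²_Task 5 = ((25−9)/6)² = 7.111
te_Task 6 = (6 + 4·8 + 22)/6 = 60/6 = 10; σ²_Task 6 = ((22−6)/6)² = 7.111
te_Task 7 = (3 + 4·5 + 13)/6 = 36/6 = 6; σ²_Task 7 = ((13−3)/6)² = 2.778
te_Task 8 = (7 + 4·10 + 13)/6 = 60/6 = 10; σ²_Task 8 = ((13−7)/6)² = 1.000
te_Task 9 = (2 + 4·3 + 10)/6 = 24/6 = 4; σ²_Task 9 = ((10−2)/6)² = 1.778

Forward pass:
ES_Task 1 = 0; EF_Task 1 = 8
ES_Task 2 = 0; EF_Task 2 = 10
ES_Task 3 = 0; EF_Task 3 = 15
ES_Task 4 = max(EF_Task 1=8, EF_Task 3=15) = 15; EF_Task 4 = 15+8 = 23
ES_Task 5 = 8; EF_Task 5 = 8+15 = 23
ES_Task 6 = max(EF_Task 1=8, EF_Task 3=15) = 15; EF_Task 6 = 15+10 = 25
ES_Task 7 = 15; EF_Task 7 = 15+6 = 21
ES_Task 8 = 10; EF_Task 8 = 10+10 = 20
ES_Task 9 = max(EF_Task 2=10, EF_Task 4=23, EF_Task 5=23, EF_Task 6=25, EF_Task 7=21, EF_Task 8=20) = 25; EF_Task 9 = 25+4 = 29
Expected project duration μ = 29 days. Critical path: Task 3 → Task 6 → Task 9.

Variance along critical path = 2.778 + 7.111 + 1.778 = 11.667; σ = √11.667 = 3.416 days.
Z = (32 − 29) / 3.416 = 0.878
P(T ≤ 32) = Φ(0.878) ≈ 0.810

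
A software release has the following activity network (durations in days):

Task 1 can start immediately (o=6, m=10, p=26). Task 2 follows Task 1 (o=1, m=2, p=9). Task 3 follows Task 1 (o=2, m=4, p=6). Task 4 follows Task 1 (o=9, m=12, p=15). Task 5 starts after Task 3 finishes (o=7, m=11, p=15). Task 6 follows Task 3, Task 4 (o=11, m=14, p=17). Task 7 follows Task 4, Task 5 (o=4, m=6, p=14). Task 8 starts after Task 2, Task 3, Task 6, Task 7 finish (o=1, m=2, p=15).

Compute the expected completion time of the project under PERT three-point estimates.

te_Task 1 = (6 + 4·10 + 26)/6 = 72/6 = 12
te_Task 2 = (1 + 4·2 + 9)/6 = 18/6 = 3
te_Task 3 = (2 + 4·4 + 6)/6 = 24/6 = 4
te_Task 4 = (9 + 4·12 + 15)/6 = 72/6 = 12
te_Task 5 = (7 + 4·11 + 15)/6 = 66/6 = 11
te_Task 6 = (11 + 4·14 + 17)/6 = 84/6 = 14
te_Task 7 = (4 + 4·6 + 14)/6 = 42/6 = 7
te_Task 8 = (1 + 4·2 + 15)/6 = 24/6 = 4

Forward pass:
ES_Task 1 = 0; EF_Task 1 = 12
ES_Task 2 = 12; EF_Task 2 = 12+3 = 15
ES_Task 3 = 12; EF_Task 3 = 12+4 = 16
ES_Task 4 = 12; EF_Task 4 = 12+12 = 24
ES_Task 5 = 16; EF_Task 5 = 16+11 = 27
ES_Task 6 = max(EF_Task 3=16, EF_Task 4=24) = 24; EF_Task 6 = 24+14 = 38
ES_Task 7 = max(EF_Task 4=24, EF_Task 5=27) = 27; EF_Task 7 = 27+7 = 34
ES_Task 8 = max(EF_Task 2=15, EF_Task 3=16, EF_Task 6=38, EF_Task 7=34) = 38; EF_Task 8 = 38+4 = 42
Expected project duration μ = 42 days. Critical path: Task 1 → Task 4 → Task 6 → Task 8.

42 days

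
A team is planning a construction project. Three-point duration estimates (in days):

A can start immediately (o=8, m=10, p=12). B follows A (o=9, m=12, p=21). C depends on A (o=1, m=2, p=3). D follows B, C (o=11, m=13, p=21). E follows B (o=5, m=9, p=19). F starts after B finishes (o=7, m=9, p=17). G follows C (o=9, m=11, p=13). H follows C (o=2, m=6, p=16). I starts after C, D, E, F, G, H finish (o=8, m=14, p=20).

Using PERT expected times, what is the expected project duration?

51 days

te_A = (8 + 4·10 + 12)/6 = 60/6 = 10
te_B = (9 + 4·12 + 21)/6 = 78/6 = 13
te_C = (1 + 4·2 + 3)/6 = 12/6 = 2
te_D = (11 + 4·13 + 21)/6 = 84/6 = 14
te_E = (5 + 4·9 + 19)/6 = 60/6 = 10
te_F = (7 + 4·9 + 17)/6 = 60/6 = 10
te_G = (9 + 4·11 + 13)/6 = 66/6 = 11
te_H = (2 + 4·6 + 16)/6 = 42/6 = 7
te_I = (8 + 4·14 + 20)/6 = 84/6 = 14

Forward pass:
ES_A = 0; EF_A = 10
ES_B = 10; EF_B = 10+13 = 23
ES_C = 10; EF_C = 10+2 = 12
ES_D = max(EF_B=23, EF_C=12) = 23; EF_D = 23+14 = 37
ES_E = 23; EF_E = 23+10 = 33
ES_F = 23; EF_F = 23+10 = 33
ES_G = 12; EF_G = 12+11 = 23
ES_H = 12; EF_H = 12+7 = 19
ES_I = max(EF_C=12, EF_D=37, EF_E=33, EF_F=33, EF_G=23, EF_H=19) = 37; EF_I = 37+14 = 51
Expected project duration μ = 51 days. Critical path: A → B → D → I.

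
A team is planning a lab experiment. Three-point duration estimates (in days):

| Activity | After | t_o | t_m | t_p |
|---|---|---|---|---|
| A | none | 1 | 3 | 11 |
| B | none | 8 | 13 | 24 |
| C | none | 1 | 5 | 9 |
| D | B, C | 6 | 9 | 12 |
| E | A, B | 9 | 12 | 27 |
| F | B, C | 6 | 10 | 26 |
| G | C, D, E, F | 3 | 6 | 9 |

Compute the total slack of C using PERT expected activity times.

te_A = (1 + 4·3 + 11)/6 = 24/6 = 4
te_B = (8 + 4·13 + 24)/6 = 84/6 = 14
te_C = (1 + 4·5 + 9)/6 = 30/6 = 5
te_D = (6 + 4·9 + 12)/6 = 54/6 = 9
te_E = (9 + 4·12 + 27)/6 = 84/6 = 14
te_F = (6 + 4·10 + 26)/6 = 72/6 = 12
te_G = (3 + 4·6 + 9)/6 = 36/6 = 6

Forward pass:
ES_A = 0; EF_A = 4
ES_B = 0; EF_B = 14
ES_C = 0; EF_C = 5
ES_D = max(EF_B=14, EF_C=5) = 14; EF_D = 14+9 = 23
ES_E = max(EF_A=4, EF_B=14) = 14; EF_E = 14+14 = 28
ES_F = max(EF_B=14, EF_C=5) = 14; EF_F = 14+12 = 26
ES_G = max(EF_C=5, EF_D=23, EF_E=28, EF_F=26) = 28; EF_G = 28+6 = 34
Expected project duration μ = 34 days. Critical path: B → E → G.

Backward pass:
LF_G = 34; LS_G = 34−6 = 28
LF_F = LS_G = 28; LS_F = 28−12 = 16
LF_E = LS_G = 28; LS_E = 28−14 = 14
LF_D = LS_G = 28; LS_D = 28−9 = 19
LF_C = min(LS_D=19, LS_F=16, LS_G=28) = 16; LS_C = 16−5 = 11
LF_B = min(LS_D=19, LS_E=14, LS_F=16) = 14; LS_B = 14−14 = 0
LF_A = LS_E = 14; LS_A = 14−4 = 10
Slack_C = LS_C − ES_C = 11 − 0 = 11

11 days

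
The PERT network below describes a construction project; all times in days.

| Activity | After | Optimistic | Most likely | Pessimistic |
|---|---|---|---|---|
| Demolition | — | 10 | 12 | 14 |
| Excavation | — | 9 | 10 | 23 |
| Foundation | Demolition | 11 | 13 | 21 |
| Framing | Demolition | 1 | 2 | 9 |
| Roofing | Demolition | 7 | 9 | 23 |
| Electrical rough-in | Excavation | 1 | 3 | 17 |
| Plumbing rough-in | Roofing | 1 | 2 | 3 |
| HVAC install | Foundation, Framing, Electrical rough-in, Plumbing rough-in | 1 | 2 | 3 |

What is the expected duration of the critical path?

te_Demolition = (10 + 4·12 + 14)/6 = 72/6 = 12
te_Excavation = (9 + 4·10 + 23)/6 = 72/6 = 12
te_Foundation = (11 + 4·13 + 21)/6 = 84/6 = 14
te_Framing = (1 + 4·2 + 9)/6 = 18/6 = 3
te_Roofing = (7 + 4·9 + 23)/6 = 66/6 = 11
te_Electrical rough-in = (1 + 4·3 + 17)/6 = 30/6 = 5
te_Plumbing rough-in = (1 + 4·2 + 3)/6 = 12/6 = 2
te_HVAC install = (1 + 4·2 + 3)/6 = 12/6 = 2

Forward pass:
ES_Demolition = 0; EF_Demolition = 12
ES_Excavation = 0; EF_Excavation = 12
ES_Foundation = 12; EF_Foundation = 12+14 = 26
ES_Framing = 12; EF_Framing = 12+3 = 15
ES_Roofing = 12; EF_Roofing = 12+11 = 23
ES_Electrical rough-in = 12; EF_Electrical rough-in = 12+5 = 17
ES_Plumbing rough-in = 23; EF_Plumbing rough-in = 23+2 = 25
ES_HVAC install = max(EF_Foundation=26, EF_Framing=15, EF_Electrical rough-in=17, EF_Plumbing rough-in=25) = 26; EF_HVAC install = 26+2 = 28
Expected project duration μ = 28 days. Critical path: Demolition → Foundation → HVAC install.

28 days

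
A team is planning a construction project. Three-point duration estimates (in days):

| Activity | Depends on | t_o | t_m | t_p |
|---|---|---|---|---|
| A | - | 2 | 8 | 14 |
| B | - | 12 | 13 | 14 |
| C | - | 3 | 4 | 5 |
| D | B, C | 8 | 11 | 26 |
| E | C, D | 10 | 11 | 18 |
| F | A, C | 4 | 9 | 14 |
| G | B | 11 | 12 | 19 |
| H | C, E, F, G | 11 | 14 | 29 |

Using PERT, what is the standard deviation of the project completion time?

4.46 days

te_A = (2 + 4·8 + 14)/6 = 48/6 = 8; σ²_A = ((14−2)/6)² = 4.000
te_B = (12 + 4·13 + 14)/6 = 78/6 = 13; σ²_B = ((14−12)/6)² = 0.111
te_C = (3 + 4·4 + 5)/6 = 24/6 = 4; σ²_C = ((5−3)/6)² = 0.111
te_D = (8 + 4·11 + 26)/6 = 78/6 = 13; σ²_D = ((26−8)/6)² = 9.000
te_E = (10 + 4·11 + 18)/6 = 72/6 = 12; σ²_E = ((18−10)/6)² = 1.778
te_F = (4 + 4·9 + 14)/6 = 54/6 = 9; σ²_F = ((14−4)/6)² = 2.778
te_G = (11 + 4·12 + 19)/6 = 78/6 = 13; σ²_G = ((19−11)/6)² = 1.778
te_H = (11 + 4·14 + 29)/6 = 96/6 = 16; σ²_H = ((29−11)/6)² = 9.000

Forward pass:
ES_A = 0; EF_A = 8
ES_B = 0; EF_B = 13
ES_C = 0; EF_C = 4
ES_D = max(EF_B=13, EF_C=4) = 13; EF_D = 13+13 = 26
ES_E = max(EF_C=4, EF_D=26) = 26; EF_E = 26+12 = 38
ES_F = max(EF_A=8, EF_C=4) = 8; EF_F = 8+9 = 17
ES_G = 13; EF_G = 13+13 = 26
ES_H = max(EF_C=4, EF_E=38, EF_F=17, EF_G=26) = 38; EF_H = 38+16 = 54
Expected project duration μ = 54 days. Critical path: B → D → E → H.

Variance along critical path = 0.111 + 9.000 + 1.778 + 9.000 = 19.889
σ = √19.889 = 4.460 days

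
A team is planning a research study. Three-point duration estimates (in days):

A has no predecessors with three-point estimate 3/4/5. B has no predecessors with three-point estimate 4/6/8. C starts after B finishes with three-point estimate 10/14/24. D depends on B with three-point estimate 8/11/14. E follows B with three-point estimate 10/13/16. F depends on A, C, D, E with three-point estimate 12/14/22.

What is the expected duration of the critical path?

36 days

te_A = (3 + 4·4 + 5)/6 = 24/6 = 4
te_B = (4 + 4·6 + 8)/6 = 36/6 = 6
te_C = (10 + 4·14 + 24)/6 = 90/6 = 15
te_D = (8 + 4·11 + 14)/6 = 66/6 = 11
te_E = (10 + 4·13 + 16)/6 = 78/6 = 13
te_F = (12 + 4·14 + 22)/6 = 90/6 = 15

Forward pass:
ES_A = 0; EF_A = 4
ES_B = 0; EF_B = 6
ES_C = 6; EF_C = 6+15 = 21
ES_D = 6; EF_D = 6+11 = 17
ES_E = 6; EF_E = 6+13 = 19
ES_F = max(EF_A=4, EF_C=21, EF_D=17, EF_E=19) = 21; EF_F = 21+15 = 36
Expected project duration μ = 36 days. Critical path: B → C → F.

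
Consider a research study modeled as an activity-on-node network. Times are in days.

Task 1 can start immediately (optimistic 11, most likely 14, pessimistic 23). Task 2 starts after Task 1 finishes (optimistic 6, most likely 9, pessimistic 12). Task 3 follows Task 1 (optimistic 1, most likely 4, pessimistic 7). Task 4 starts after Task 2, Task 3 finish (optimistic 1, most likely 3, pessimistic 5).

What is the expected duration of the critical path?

te_Task 1 = (11 + 4·14 + 23)/6 = 90/6 = 15
te_Task 2 = (6 + 4·9 + 12)/6 = 54/6 = 9
te_Task 3 = (1 + 4·4 + 7)/6 = 24/6 = 4
te_Task 4 = (1 + 4·3 + 5)/6 = 18/6 = 3

Forward pass:
ES_Task 1 = 0; EF_Task 1 = 15
ES_Task 2 = 15; EF_Task 2 = 15+9 = 24
ES_Task 3 = 15; EF_Task 3 = 15+4 = 19
ES_Task 4 = max(EF_Task 2=24, EF_Task 3=19) = 24; EF_Task 4 = 24+3 = 27
Expected project duration μ = 27 days. Critical path: Task 1 → Task 2 → Task 4.

27 days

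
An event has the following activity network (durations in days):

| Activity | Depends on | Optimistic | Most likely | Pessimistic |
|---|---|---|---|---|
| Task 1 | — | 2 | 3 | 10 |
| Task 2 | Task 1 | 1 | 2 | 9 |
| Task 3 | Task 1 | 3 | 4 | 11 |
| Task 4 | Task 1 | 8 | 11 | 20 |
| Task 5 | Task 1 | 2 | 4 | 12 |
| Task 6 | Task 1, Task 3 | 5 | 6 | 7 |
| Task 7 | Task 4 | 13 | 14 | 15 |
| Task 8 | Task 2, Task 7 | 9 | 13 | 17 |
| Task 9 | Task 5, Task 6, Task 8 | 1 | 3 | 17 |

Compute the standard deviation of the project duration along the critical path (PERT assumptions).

3.84 days

te_Task 1 = (2 + 4·3 + 10)/6 = 24/6 = 4; σ²_Task 1 = ((10−2)/6)² = 1.778
te_Task 2 = (1 + 4·2 + 9)/6 = 18/6 = 3; σ²_Task 2 = ((9−1)/6)² = 1.778
te_Task 3 = (3 + 4·4 + 11)/6 = 30/6 = 5; σ²_Task 3 = ((11−3)/6)² = 1.778
te_Task 4 = (8 + 4·11 + 20)/6 = 72/6 = 12; σ²_Task 4 = ((20−8)/6)² = 4.000
te_Task 5 = (2 + 4·4 + 12)/6 = 30/6 = 5; σ²_Task 5 = ((12−2)/6)² = 2.778
te_Task 6 = (5 + 4·6 + 7)/6 = 36/6 = 6; σ²_Task 6 = ((7−5)/6)² = 0.111
te_Task 7 = (13 + 4·14 + 15)/6 = 84/6 = 14; σ²_Task 7 = ((15−13)/6)² = 0.111
te_Task 8 = (9 + 4·13 + 17)/6 = 78/6 = 13; σ²_Task 8 = ((17−9)/6)² = 1.778
te_Task 9 = (1 + 4·3 + 17)/6 = 30/6 = 5; σ²_Task 9 = ((17−1)/6)² = 7.111

Forward pass:
ES_Task 1 = 0; EF_Task 1 = 4
ES_Task 2 = 4; EF_Task 2 = 4+3 = 7
ES_Task 3 = 4; EF_Task 3 = 4+5 = 9
ES_Task 4 = 4; EF_Task 4 = 4+12 = 16
ES_Task 5 = 4; EF_Task 5 = 4+5 = 9
ES_Task 6 = max(EF_Task 1=4, EF_Task 3=9) = 9; EF_Task 6 = 9+6 = 15
ES_Task 7 = 16; EF_Task 7 = 16+14 = 30
ES_Task 8 = max(EF_Task 2=7, EF_Task 7=30) = 30; EF_Task 8 = 30+13 = 43
ES_Task 9 = max(EF_Task 5=9, EF_Task 6=15, EF_Task 8=43) = 43; EF_Task 9 = 43+5 = 48
Expected project duration μ = 48 days. Critical path: Task 1 → Task 4 → Task 7 → Task 8 → Task 9.

Variance along critical path = 1.778 + 4.000 + 0.111 + 1.778 + 7.111 = 14.778
σ = √14.778 = 3.844 days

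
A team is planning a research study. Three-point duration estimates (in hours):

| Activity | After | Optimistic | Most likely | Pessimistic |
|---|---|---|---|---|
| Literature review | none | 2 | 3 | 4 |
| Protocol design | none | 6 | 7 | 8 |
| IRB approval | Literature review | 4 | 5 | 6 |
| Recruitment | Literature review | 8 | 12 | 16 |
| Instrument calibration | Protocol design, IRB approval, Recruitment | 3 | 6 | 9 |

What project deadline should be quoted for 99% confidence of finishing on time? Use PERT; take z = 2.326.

te_Literature review = (2 + 4·3 + 4)/6 = 18/6 = 3; σ²_Literature review = ((4−2)/6)² = 0.111
te_Protocol design = (6 + 4·7 + 8)/6 = 42/6 = 7; σ²_Protocol design = ((8−6)/6)² = 0.111
te_IRB approval = (4 + 4·5 + 6)/6 = 30/6 = 5; σ²_IRB approval = ((6−4)/6)² = 0.111
te_Recruitment = (8 + 4·12 + 16)/6 = 72/6 = 12; σ²_Recruitment = ((16−8)/6)² = 1.778
te_Instrument calibration = (3 + 4·6 + 9)/6 = 36/6 = 6; σ²_Instrument calibration = ((9−3)/6)² = 1.000

Forward pass:
ES_Literature review = 0; EF_Literature review = 3
ES_Protocol design = 0; EF_Protocol design = 7
ES_IRB approval = 3; EF_IRB approval = 3+5 = 8
ES_Recruitment = 3; EF_Recruitment = 3+12 = 15
ES_Instrument calibration = max(EF_Protocol design=7, EF_IRB approval=8, EF_Recruitment=15) = 15; EF_Instrument calibration = 15+6 = 21
Expected project duration μ = 21 hours. Critical path: Literature review → Recruitment → Instrument calibration.

Variance along critical path = 0.111 + 1.778 + 1.000 = 2.889; σ = 1.700 hours.
D = μ + z·σ = 21 + 2.326·1.700 = 25.0 hours

25.0 hours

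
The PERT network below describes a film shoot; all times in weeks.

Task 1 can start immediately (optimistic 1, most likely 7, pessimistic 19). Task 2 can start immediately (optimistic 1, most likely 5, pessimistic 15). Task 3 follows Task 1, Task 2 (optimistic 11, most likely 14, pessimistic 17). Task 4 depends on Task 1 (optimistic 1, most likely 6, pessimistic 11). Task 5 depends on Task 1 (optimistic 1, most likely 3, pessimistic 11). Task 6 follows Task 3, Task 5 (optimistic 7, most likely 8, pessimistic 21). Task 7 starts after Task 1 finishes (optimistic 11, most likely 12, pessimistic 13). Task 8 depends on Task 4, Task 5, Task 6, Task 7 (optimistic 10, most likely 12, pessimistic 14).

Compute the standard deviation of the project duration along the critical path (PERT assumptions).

te_Task 1 = (1 + 4·7 + 19)/6 = 48/6 = 8; σ²_Task 1 = ((19−1)/6)² = 9.000
te_Task 2 = (1 + 4·5 + 15)/6 = 36/6 = 6; σ²_Task 2 = ((15−1)/6)² = 5.444
te_Task 3 = (11 + 4·14 + 17)/6 = 84/6 = 14; σ²_Task 3 = ((17−11)/6)² = 1.000
te_Task 4 = (1 + 4·6 + 11)/6 = 36/6 = 6; σ²_Task 4 = ((11−1)/6)² = 2.778
te_Task 5 = (1 + 4·3 + 11)/6 = 24/6 = 4; σ²_Task 5 = ((11−1)/6)² = 2.778
te_Task 6 = (7 + 4·8 + 21)/6 = 60/6 = 10; σ²_Task 6 = ((21−7)/6)² = 5.444
te_Task 7 = (11 + 4·12 + 13)/6 = 72/6 = 12; σ²_Task 7 = ((13−11)/6)² = 0.111
te_Task 8 = (10 + 4·12 + 14)/6 = 72/6 = 12; σ²_Task 8 = ((14−10)/6)² = 0.444

Forward pass:
ES_Task 1 = 0; EF_Task 1 = 8
ES_Task 2 = 0; EF_Task 2 = 6
ES_Task 3 = max(EF_Task 1=8, EF_Task 2=6) = 8; EF_Task 3 = 8+14 = 22
ES_Task 4 = 8; EF_Task 4 = 8+6 = 14
ES_Task 5 = 8; EF_Task 5 = 8+4 = 12
ES_Task 6 = max(EF_Task 3=22, EF_Task 5=12) = 22; EF_Task 6 = 22+10 = 32
ES_Task 7 = 8; EF_Task 7 = 8+12 = 20
ES_Task 8 = max(EF_Task 4=14, EF_Task 5=12, EF_Task 6=32, EF_Task 7=20) = 32; EF_Task 8 = 32+12 = 44
Expected project duration μ = 44 weeks. Critical path: Task 1 → Task 3 → Task 6 → Task 8.

Variance along critical path = 9.000 + 1.000 + 5.444 + 0.444 = 15.889
σ = √15.889 = 3.986 weeks

3.99 weeks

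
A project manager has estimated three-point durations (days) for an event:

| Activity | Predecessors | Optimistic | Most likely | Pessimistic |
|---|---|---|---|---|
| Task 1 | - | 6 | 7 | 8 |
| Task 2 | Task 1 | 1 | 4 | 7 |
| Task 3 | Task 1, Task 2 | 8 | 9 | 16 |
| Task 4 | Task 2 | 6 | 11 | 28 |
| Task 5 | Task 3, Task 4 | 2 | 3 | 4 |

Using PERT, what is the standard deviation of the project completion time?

3.83 days

te_Task 1 = (6 + 4·7 + 8)/6 = 42/6 = 7; σ²_Task 1 = ((8−6)/6)² = 0.111
te_Task 2 = (1 + 4·4 + 7)/6 = 24/6 = 4; σ²_Task 2 = ((7−1)/6)² = 1.000
te_Task 3 = (8 + 4·9 + 16)/6 = 60/6 = 10; σ²_Task 3 = ((16−8)/6)² = 1.778
te_Task 4 = (6 + 4·11 + 28)/6 = 78/6 = 13; σ²_Task 4 = ((28−6)/6)² = 13.444
te_Task 5 = (2 + 4·3 + 4)/6 = 18/6 = 3; σ²_Task 5 = ((4−2)/6)² = 0.111

Forward pass:
ES_Task 1 = 0; EF_Task 1 = 7
ES_Task 2 = 7; EF_Task 2 = 7+4 = 11
ES_Task 3 = max(EF_Task 1=7, EF_Task 2=11) = 11; EF_Task 3 = 11+10 = 21
ES_Task 4 = 11; EF_Task 4 = 11+13 = 24
ES_Task 5 = max(EF_Task 3=21, EF_Task 4=24) = 24; EF_Task 5 = 24+3 = 27
Expected project duration μ = 27 days. Critical path: Task 1 → Task 2 → Task 4 → Task 5.

Variance along critical path = 0.111 + 1.000 + 13.444 + 0.111 = 14.667
σ = √14.667 = 3.830 days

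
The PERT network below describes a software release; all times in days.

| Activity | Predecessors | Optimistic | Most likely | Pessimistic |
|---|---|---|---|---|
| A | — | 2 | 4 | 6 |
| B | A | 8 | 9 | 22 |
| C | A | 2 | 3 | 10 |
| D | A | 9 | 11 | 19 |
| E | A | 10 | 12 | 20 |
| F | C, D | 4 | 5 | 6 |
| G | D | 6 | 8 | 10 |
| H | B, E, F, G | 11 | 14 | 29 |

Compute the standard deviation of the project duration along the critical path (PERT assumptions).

te_A = (2 + 4·4 + 6)/6 = 24/6 = 4; σ²_A = ((6−2)/6)² = 0.444
te_B = (8 + 4·9 + 22)/6 = 66/6 = 11; σ²_B = ((22−8)/6)² = 5.444
te_C = (2 + 4·3 + 10)/6 = 24/6 = 4; σ²_C = ((10−2)/6)² = 1.778
te_D = (9 + 4·11 + 19)/6 = 72/6 = 12; σ²_D = ((19−9)/6)² = 2.778
te_E = (10 + 4·12 + 20)/6 = 78/6 = 13; σ²_E = ((20−10)/6)² = 2.778
te_F = (4 + 4·5 + 6)/6 = 30/6 = 5; σ²_F = ((6−4)/6)² = 0.111
te_G = (6 + 4·8 + 10)/6 = 48/6 = 8; σ²_G = ((10−6)/6)² = 0.444
te_H = (11 + 4·14 + 29)/6 = 96/6 = 16; σ²_H = ((29−11)/6)² = 9.000

Forward pass:
ES_A = 0; EF_A = 4
ES_B = 4; EF_B = 4+11 = 15
ES_C = 4; EF_C = 4+4 = 8
ES_D = 4; EF_D = 4+12 = 16
ES_E = 4; EF_E = 4+13 = 17
ES_F = max(EF_C=8, EF_D=16) = 16; EF_F = 16+5 = 21
ES_G = 16; EF_G = 16+8 = 24
ES_H = max(EF_B=15, EF_E=17, EF_F=21, EF_G=24) = 24; EF_H = 24+16 = 40
Expected project duration μ = 40 days. Critical path: A → D → G → H.

Variance along critical path = 0.444 + 2.778 + 0.444 + 9.000 = 12.667
σ = √12.667 = 3.559 days

3.56 days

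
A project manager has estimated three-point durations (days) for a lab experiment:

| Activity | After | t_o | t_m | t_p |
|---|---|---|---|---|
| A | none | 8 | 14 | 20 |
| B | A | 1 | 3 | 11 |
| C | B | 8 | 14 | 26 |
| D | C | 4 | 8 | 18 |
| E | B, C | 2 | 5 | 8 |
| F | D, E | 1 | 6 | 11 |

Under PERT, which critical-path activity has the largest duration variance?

te_A = (8 + 4·14 + 20)/6 = 84/6 = 14; σ²_A = ((20−8)/6)² = 4.000
te_B = (1 + 4·3 + 11)/6 = 24/6 = 4; σ²_B = ((11−1)/6)² = 2.778
te_C = (8 + 4·14 + 26)/6 = 90/6 = 15; σ²_C = ((26−8)/6)² = 9.000
te_D = (4 + 4·8 + 18)/6 = 54/6 = 9; σ²_D = ((18−4)/6)² = 5.444
te_E = (2 + 4·5 + 8)/6 = 30/6 = 5; σ²_E = ((8−2)/6)² = 1.000
te_F = (1 + 4·6 + 11)/6 = 36/6 = 6; σ²_F = ((11−1)/6)² = 2.778

Forward pass:
ES_A = 0; EF_A = 14
ES_B = 14; EF_B = 14+4 = 18
ES_C = 18; EF_C = 18+15 = 33
ES_D = 33; EF_D = 33+9 = 42
ES_E = max(EF_B=18, EF_C=33) = 33; EF_E = 33+5 = 38
ES_F = max(EF_D=42, EF_E=38) = 42; EF_F = 42+6 = 48
Expected project duration μ = 48 days. Critical path: A → B → C → D → F.

Variances on critical path: σ²_A=4.000, σ²_B=2.778, σ²_C=9.000, σ²_D=5.444, σ²_F=2.778.
Largest is σ²_C = 9.000.

C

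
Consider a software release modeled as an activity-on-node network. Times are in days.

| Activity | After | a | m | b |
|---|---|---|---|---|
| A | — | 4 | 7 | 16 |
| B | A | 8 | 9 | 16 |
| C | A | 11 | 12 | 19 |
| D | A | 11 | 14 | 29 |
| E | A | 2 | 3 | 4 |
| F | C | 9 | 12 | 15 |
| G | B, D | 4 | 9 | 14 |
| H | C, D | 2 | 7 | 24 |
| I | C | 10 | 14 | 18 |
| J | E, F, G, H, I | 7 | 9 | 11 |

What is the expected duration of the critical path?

te_A = (4 + 4·7 + 16)/6 = 48/6 = 8
te_B = (8 + 4·9 + 16)/6 = 60/6 = 10
te_C = (11 + 4·12 + 19)/6 = 78/6 = 13
te_D = (11 + 4·14 + 29)/6 = 96/6 = 16
te_E = (2 + 4·3 + 4)/6 = 18/6 = 3
te_F = (9 + 4·12 + 15)/6 = 72/6 = 12
te_G = (4 + 4·9 + 14)/6 = 54/6 = 9
te_H = (2 + 4·7 + 24)/6 = 54/6 = 9
te_I = (10 + 4·14 + 18)/6 = 84/6 = 14
te_J = (7 + 4·9 + 11)/6 = 54/6 = 9

Forward pass:
ES_A = 0; EF_A = 8
ES_B = 8; EF_B = 8+10 = 18
ES_C = 8; EF_C = 8+13 = 21
ES_D = 8; EF_D = 8+16 = 24
ES_E = 8; EF_E = 8+3 = 11
ES_F = 21; EF_F = 21+12 = 33
ES_G = max(EF_B=18, EF_D=24) = 24; EF_G = 24+9 = 33
ES_H = max(EF_C=21, EF_D=24) = 24; EF_H = 24+9 = 33
ES_I = 21; EF_I = 21+14 = 35
ES_J = max(EF_E=11, EF_F=33, EF_G=33, EF_H=33, EF_I=35) = 35; EF_J = 35+9 = 44
Expected project duration μ = 44 days. Critical path: A → C → I → J.

44 days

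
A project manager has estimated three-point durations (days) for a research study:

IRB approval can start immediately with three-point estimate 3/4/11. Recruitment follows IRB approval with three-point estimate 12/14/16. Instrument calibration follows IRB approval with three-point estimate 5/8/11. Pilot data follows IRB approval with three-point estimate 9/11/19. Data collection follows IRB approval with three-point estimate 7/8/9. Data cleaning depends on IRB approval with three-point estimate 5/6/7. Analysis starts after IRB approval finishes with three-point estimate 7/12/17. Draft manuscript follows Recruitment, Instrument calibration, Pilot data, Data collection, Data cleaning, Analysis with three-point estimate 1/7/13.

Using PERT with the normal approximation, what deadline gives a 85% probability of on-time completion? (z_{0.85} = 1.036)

28.6 days

te_IRB approval = (3 + 4·4 + 11)/6 = 30/6 = 5; σ²_IRB approval = ((11−3)/6)² = 1.778
te_Recruitment = (12 + 4·14 + 16)/6 = 84/6 = 14; σ²_Recruitment = ((16−12)/6)² = 0.444
te_Instrument calibration = (5 + 4·8 + 11)/6 = 48/6 = 8; σ²_Instrument calibration = ((11−5)/6)² = 1.000
te_Pilot data = (9 + 4·11 + 19)/6 = 72/6 = 12; σ²_Pilot data = ((19−9)/6)² = 2.778
te_Data collection = (7 + 4·8 + 9)/6 = 48/6 = 8; σ²_Data collection = ((9−7)/6)² = 0.111
te_Data cleaning = (5 + 4·6 + 7)/6 = 36/6 = 6; σ²_Data cleaning = ((7−5)/6)² = 0.111
te_Analysis = (7 + 4·12 + 17)/6 = 72/6 = 12; σ²_Analysis = ((17−7)/6)² = 2.778
te_Draft manuscript = (1 + 4·7 + 13)/6 = 42/6 = 7; σ²_Draft manuscript = ((13−1)/6)² = 4.000

Forward pass:
ES_IRB approval = 0; EF_IRB approval = 5
ES_Recruitment = 5; EF_Recruitment = 5+14 = 19
ES_Instrument calibration = 5; EF_Instrument calibration = 5+8 = 13
ES_Pilot data = 5; EF_Pilot data = 5+12 = 17
ES_Data collection = 5; EF_Data collection = 5+8 = 13
ES_Data cleaning = 5; EF_Data cleaning = 5+6 = 11
ES_Analysis = 5; EF_Analysis = 5+12 = 17
ES_Draft manuscript = max(EF_Recruitment=19, EF_Instrument calibration=13, EF_Pilot data=17, EF_Data collection=13, EF_Data cleaning=11, EF_Analysis=17) = 19; EF_Draft manuscript = 19+7 = 26
Expected project duration μ = 26 days. Critical path: IRB approval → Recruitment → Draft manuscript.

Variance along critical path = 1.778 + 0.444 + 4.000 = 6.222; σ = 2.494 days.
D = μ + z·σ = 26 + 1.036·2.494 = 28.6 days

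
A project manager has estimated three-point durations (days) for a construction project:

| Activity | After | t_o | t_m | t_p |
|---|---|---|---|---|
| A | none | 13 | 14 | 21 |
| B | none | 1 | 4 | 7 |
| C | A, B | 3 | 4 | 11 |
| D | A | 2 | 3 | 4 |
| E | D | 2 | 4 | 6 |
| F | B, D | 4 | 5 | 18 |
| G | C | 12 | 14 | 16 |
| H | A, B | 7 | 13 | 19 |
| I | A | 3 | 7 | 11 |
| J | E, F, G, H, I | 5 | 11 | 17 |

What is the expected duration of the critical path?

45 days

te_A = (13 + 4·14 + 21)/6 = 90/6 = 15
te_B = (1 + 4·4 + 7)/6 = 24/6 = 4
te_C = (3 + 4·4 + 11)/6 = 30/6 = 5
te_D = (2 + 4·3 + 4)/6 = 18/6 = 3
te_E = (2 + 4·4 + 6)/6 = 24/6 = 4
te_F = (4 + 4·5 + 18)/6 = 42/6 = 7
te_G = (12 + 4·14 + 16)/6 = 84/6 = 14
te_H = (7 + 4·13 + 19)/6 = 78/6 = 13
te_I = (3 + 4·7 + 11)/6 = 42/6 = 7
te_J = (5 + 4·11 + 17)/6 = 66/6 = 11

Forward pass:
ES_A = 0; EF_A = 15
ES_B = 0; EF_B = 4
ES_C = max(EF_A=15, EF_B=4) = 15; EF_C = 15+5 = 20
ES_D = 15; EF_D = 15+3 = 18
ES_E = 18; EF_E = 18+4 = 22
ES_F = max(EF_B=4, EF_D=18) = 18; EF_F = 18+7 = 25
ES_G = 20; EF_G = 20+14 = 34
ES_H = max(EF_A=15, EF_B=4) = 15; EF_H = 15+13 = 28
ES_I = 15; EF_I = 15+7 = 22
ES_J = max(EF_E=22, EF_F=25, EF_G=34, EF_H=28, EF_I=22) = 34; EF_J = 34+11 = 45
Expected project duration μ = 45 days. Critical path: A → C → G → J.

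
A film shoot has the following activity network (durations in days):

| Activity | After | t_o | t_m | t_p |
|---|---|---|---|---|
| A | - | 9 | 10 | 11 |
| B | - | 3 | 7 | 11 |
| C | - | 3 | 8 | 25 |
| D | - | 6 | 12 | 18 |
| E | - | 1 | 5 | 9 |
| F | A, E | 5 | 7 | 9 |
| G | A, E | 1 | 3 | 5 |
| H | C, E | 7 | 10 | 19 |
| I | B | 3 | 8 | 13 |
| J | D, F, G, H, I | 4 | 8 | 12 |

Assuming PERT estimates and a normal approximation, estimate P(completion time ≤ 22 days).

0.055

te_A = (9 + 4·10 + 11)/6 = 60/6 = 10; σ²_A = ((11−9)/6)² = 0.111
te_B = (3 + 4·7 + 11)/6 = 42/6 = 7; σ²_B = ((11−3)/6)² = 1.778
te_C = (3 + 4·8 + 25)/6 = 60/6 = 10; σ²_C = ((25−3)/6)² = 13.444
te_D = (6 + 4·12 + 18)/6 = 72/6 = 12; σ²_D = ((18−6)/6)² = 4.000
te_E = (1 + 4·5 + 9)/6 = 30/6 = 5; σ²_E = ((9−1)/6)² = 1.778
te_F = (5 + 4·7 + 9)/6 = 42/6 = 7; σ²_F = ((9−5)/6)² = 0.444
te_G = (1 + 4·3 + 5)/6 = 18/6 = 3; σ²_G = ((5−1)/6)² = 0.444
te_H = (7 + 4·10 + 19)/6 = 66/6 = 11; σ²_H = ((19−7)/6)² = 4.000
te_I = (3 + 4·8 + 13)/6 = 48/6 = 8; σ²_I = ((13−3)/6)² = 2.778
te_J = (4 + 4·8 + 12)/6 = 48/6 = 8; σ²_J = ((12−4)/6)² = 1.778

Forward pass:
ES_A = 0; EF_A = 10
ES_B = 0; EF_B = 7
ES_C = 0; EF_C = 10
ES_D = 0; EF_D = 12
ES_E = 0; EF_E = 5
ES_F = max(EF_A=10, EF_E=5) = 10; EF_F = 10+7 = 17
ES_G = max(EF_A=10, EF_E=5) = 10; EF_G = 10+3 = 13
ES_H = max(EF_C=10, EF_E=5) = 10; EF_H = 10+11 = 21
ES_I = 7; EF_I = 7+8 = 15
ES_J = max(EF_D=12, EF_F=17, EF_G=13, EF_H=21, EF_I=15) = 21; EF_J = 21+8 = 29
Expected project duration μ = 29 days. Critical path: C → H → J.

Variance along critical path = 13.444 + 4.000 + 1.778 = 19.222; σ = √19.222 = 4.384 days.
Z = (22 − 29) / 4.384 = -1.597
P(T ≤ 22) = Φ(-1.597) ≈ 0.055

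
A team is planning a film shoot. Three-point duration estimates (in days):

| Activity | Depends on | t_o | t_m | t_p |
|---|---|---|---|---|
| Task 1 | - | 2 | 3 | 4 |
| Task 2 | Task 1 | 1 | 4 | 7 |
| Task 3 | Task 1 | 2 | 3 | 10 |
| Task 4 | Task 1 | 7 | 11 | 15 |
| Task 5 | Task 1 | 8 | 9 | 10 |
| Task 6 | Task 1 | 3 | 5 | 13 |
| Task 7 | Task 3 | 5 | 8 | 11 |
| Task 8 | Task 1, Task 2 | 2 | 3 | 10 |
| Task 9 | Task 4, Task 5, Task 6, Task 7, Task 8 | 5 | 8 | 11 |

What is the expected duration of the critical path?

23 days

te_Task 1 = (2 + 4·3 + 4)/6 = 18/6 = 3
te_Task 2 = (1 + 4·4 + 7)/6 = 24/6 = 4
te_Task 3 = (2 + 4·3 + 10)/6 = 24/6 = 4
te_Task 4 = (7 + 4·11 + 15)/6 = 66/6 = 11
te_Task 5 = (8 + 4·9 + 10)/6 = 54/6 = 9
te_Task 6 = (3 + 4·5 + 13)/6 = 36/6 = 6
te_Task 7 = (5 + 4·8 + 11)/6 = 48/6 = 8
te_Task 8 = (2 + 4·3 + 10)/6 = 24/6 = 4
te_Task 9 = (5 + 4·8 + 11)/6 = 48/6 = 8

Forward pass:
ES_Task 1 = 0; EF_Task 1 = 3
ES_Task 2 = 3; EF_Task 2 = 3+4 = 7
ES_Task 3 = 3; EF_Task 3 = 3+4 = 7
ES_Task 4 = 3; EF_Task 4 = 3+11 = 14
ES_Task 5 = 3; EF_Task 5 = 3+9 = 12
ES_Task 6 = 3; EF_Task 6 = 3+6 = 9
ES_Task 7 = 7; EF_Task 7 = 7+8 = 15
ES_Task 8 = max(EF_Task 1=3, EF_Task 2=7) = 7; EF_Task 8 = 7+4 = 11
ES_Task 9 = max(EF_Task 4=14, EF_Task 5=12, EF_Task 6=9, EF_Task 7=15, EF_Task 8=11) = 15; EF_Task 9 = 15+8 = 23
Expected project duration μ = 23 days. Critical path: Task 1 → Task 3 → Task 7 → Task 9.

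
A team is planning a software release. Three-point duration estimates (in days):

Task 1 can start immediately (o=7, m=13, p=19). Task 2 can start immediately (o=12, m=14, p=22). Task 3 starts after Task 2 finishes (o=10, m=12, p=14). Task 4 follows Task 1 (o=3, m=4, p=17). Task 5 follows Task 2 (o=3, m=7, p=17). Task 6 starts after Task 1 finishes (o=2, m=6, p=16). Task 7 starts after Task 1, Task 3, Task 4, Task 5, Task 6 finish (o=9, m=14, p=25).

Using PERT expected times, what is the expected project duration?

42 days

te_Task 1 = (7 + 4·13 + 19)/6 = 78/6 = 13
te_Task 2 = (12 + 4·14 + 22)/6 = 90/6 = 15
te_Task 3 = (10 + 4·12 + 14)/6 = 72/6 = 12
te_Task 4 = (3 + 4·4 + 17)/6 = 36/6 = 6
te_Task 5 = (3 + 4·7 + 17)/6 = 48/6 = 8
te_Task 6 = (2 + 4·6 + 16)/6 = 42/6 = 7
te_Task 7 = (9 + 4·14 + 25)/6 = 90/6 = 15

Forward pass:
ES_Task 1 = 0; EF_Task 1 = 13
ES_Task 2 = 0; EF_Task 2 = 15
ES_Task 3 = 15; EF_Task 3 = 15+12 = 27
ES_Task 4 = 13; EF_Task 4 = 13+6 = 19
ES_Task 5 = 15; EF_Task 5 = 15+8 = 23
ES_Task 6 = 13; EF_Task 6 = 13+7 = 20
ES_Task 7 = max(EF_Task 1=13, EF_Task 3=27, EF_Task 4=19, EF_Task 5=23, EF_Task 6=20) = 27; EF_Task 7 = 27+15 = 42
Expected project duration μ = 42 days. Critical path: Task 2 → Task 3 → Task 7.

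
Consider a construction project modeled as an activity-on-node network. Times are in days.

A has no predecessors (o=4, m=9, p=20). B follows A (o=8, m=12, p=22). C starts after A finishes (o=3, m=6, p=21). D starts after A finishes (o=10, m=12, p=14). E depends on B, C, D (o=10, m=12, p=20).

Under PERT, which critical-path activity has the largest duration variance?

te_A = (4 + 4·9 + 20)/6 = 60/6 = 10; σ²_A = ((20−4)/6)² = 7.111
te_B = (8 + 4·12 + 22)/6 = 78/6 = 13; σ²_B = ((22−8)/6)² = 5.444
te_C = (3 + 4·6 + 21)/6 = 48/6 = 8; σ²_C = ((21−3)/6)² = 9.000
te_D = (10 + 4·12 + 14)/6 = 72/6 = 12; σ²_D = ((14−10)/6)² = 0.444
te_E = (10 + 4·12 + 20)/6 = 78/6 = 13; σ²_E = ((20−10)/6)² = 2.778

Forward pass:
ES_A = 0; EF_A = 10
ES_B = 10; EF_B = 10+13 = 23
ES_C = 10; EF_C = 10+8 = 18
ES_D = 10; EF_D = 10+12 = 22
ES_E = max(EF_B=23, EF_C=18, EF_D=22) = 23; EF_E = 23+13 = 36
Expected project duration μ = 36 days. Critical path: A → B → E.

Variances on critical path: σ²_A=7.111, σ²_B=5.444, σ²_E=2.778.
Largest is σ²_A = 7.111.

A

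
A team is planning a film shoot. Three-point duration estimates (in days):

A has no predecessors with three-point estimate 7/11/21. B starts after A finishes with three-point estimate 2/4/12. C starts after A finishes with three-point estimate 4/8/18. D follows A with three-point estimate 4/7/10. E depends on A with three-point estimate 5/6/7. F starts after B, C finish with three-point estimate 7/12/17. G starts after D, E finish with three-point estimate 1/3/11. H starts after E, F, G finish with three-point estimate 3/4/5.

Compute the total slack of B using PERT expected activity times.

4 days

te_A = (7 + 4·11 + 21)/6 = 72/6 = 12
te_B = (2 + 4·4 + 12)/6 = 30/6 = 5
te_C = (4 + 4·8 + 18)/6 = 54/6 = 9
te_D = (4 + 4·7 + 10)/6 = 42/6 = 7
te_E = (5 + 4·6 + 7)/6 = 36/6 = 6
te_F = (7 + 4·12 + 17)/6 = 72/6 = 12
te_G = (1 + 4·3 + 11)/6 = 24/6 = 4
te_H = (3 + 4·4 + 5)/6 = 24/6 = 4

Forward pass:
ES_A = 0; EF_A = 12
ES_B = 12; EF_B = 12+5 = 17
ES_C = 12; EF_C = 12+9 = 21
ES_D = 12; EF_D = 12+7 = 19
ES_E = 12; EF_E = 12+6 = 18
ES_F = max(EF_B=17, EF_C=21) = 21; EF_F = 21+12 = 33
ES_G = max(EF_D=19, EF_E=18) = 19; EF_G = 19+4 = 23
ES_H = max(EF_E=18, EF_F=33, EF_G=23) = 33; EF_H = 33+4 = 37
Expected project duration μ = 37 days. Critical path: A → C → F → H.

Backward pass:
LF_H = 37; LS_H = 37−4 = 33
LF_G = LS_H = 33; LS_G = 33−4 = 29
LF_F = LS_H = 33; LS_F = 33−12 = 21
LF_E = min(LS_G=29, LS_H=33) = 29; LS_E = 29−6 = 23
LF_D = LS_G = 29; LS_D = 29−7 = 22
LF_C = LS_F = 21; LS_C = 21−9 = 12
LF_B = LS_F = 21; LS_B = 21−5 = 16
LF_A = min(LS_B=16, LS_C=12, LS_D=22, LS_E=23) = 12; LS_A = 12−12 = 0
Slack_B = LS_B − ES_B = 16 − 12 = 4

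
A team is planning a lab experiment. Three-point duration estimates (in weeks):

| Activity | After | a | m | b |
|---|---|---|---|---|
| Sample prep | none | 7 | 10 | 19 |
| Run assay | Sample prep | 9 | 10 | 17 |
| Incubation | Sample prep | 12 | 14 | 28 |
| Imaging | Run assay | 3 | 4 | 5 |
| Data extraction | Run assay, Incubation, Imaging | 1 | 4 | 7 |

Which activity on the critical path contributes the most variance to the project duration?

te_Sample prep = (7 + 4·10 + 19)/6 = 66/6 = 11; σ²_Sample prep = ((19−7)/6)² = 4.000
te_Run assay = (9 + 4·10 + 17)/6 = 66/6 = 11; σ²_Run assay = ((17−9)/6)² = 1.778
te_Incubation = (12 + 4·14 + 28)/6 = 96/6 = 16; σ²_Incubation = ((28−12)/6)² = 7.111
te_Imaging = (3 + 4·4 + 5)/6 = 24/6 = 4; σ²_Imaging = ((5−3)/6)² = 0.111
te_Data extraction = (1 + 4·4 + 7)/6 = 24/6 = 4; σ²_Data extraction = ((7−1)/6)² = 1.000

Forward pass:
ES_Sample prep = 0; EF_Sample prep = 11
ES_Run assay = 11; EF_Run assay = 11+11 = 22
ES_Incubation = 11; EF_Incubation = 11+16 = 27
ES_Imaging = 22; EF_Imaging = 22+4 = 26
ES_Data extraction = max(EF_Run assay=22, EF_Incubation=27, EF_Imaging=26) = 27; EF_Data extraction = 27+4 = 31
Expected project duration μ = 31 weeks. Critical path: Sample prep → Incubation → Data extraction.

Variances on critical path: σ²_Sample prep=4.000, σ²_Incubation=7.111, σ²_Data extraction=1.000.
Largest is σ²_Incubation = 7.111.

Incubation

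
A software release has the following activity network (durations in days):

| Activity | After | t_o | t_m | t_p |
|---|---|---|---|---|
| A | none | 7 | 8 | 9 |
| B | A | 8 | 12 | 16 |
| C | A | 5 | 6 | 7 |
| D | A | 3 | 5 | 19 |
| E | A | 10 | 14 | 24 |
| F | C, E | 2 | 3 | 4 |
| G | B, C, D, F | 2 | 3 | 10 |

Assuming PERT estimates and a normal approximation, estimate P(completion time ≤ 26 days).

0.071

te_A = (7 + 4·8 + 9)/6 = 48/6 = 8; σ²_A = ((9−7)/6)² = 0.111
te_B = (8 + 4·12 + 16)/6 = 72/6 = 12; σ²_B = ((16−8)/6)² = 1.778
te_C = (5 + 4·6 + 7)/6 = 36/6 = 6; σ²_C = ((7−5)/6)² = 0.111
te_D = (3 + 4·5 + 19)/6 = 42/6 = 7; σ²_D = ((19−3)/6)² = 7.111
te_E = (10 + 4·14 + 24)/6 = 90/6 = 15; σ²_E = ((24−10)/6)² = 5.444
te_F = (2 + 4·3 + 4)/6 = 18/6 = 3; σ²_F = ((4−2)/6)² = 0.111
te_G = (2 + 4·3 + 10)/6 = 24/6 = 4; σ²_G = ((10−2)/6)² = 1.778

Forward pass:
ES_A = 0; EF_A = 8
ES_B = 8; EF_B = 8+12 = 20
ES_C = 8; EF_C = 8+6 = 14
ES_D = 8; EF_D = 8+7 = 15
ES_E = 8; EF_E = 8+15 = 23
ES_F = max(EF_C=14, EF_E=23) = 23; EF_F = 23+3 = 26
ES_G = max(EF_B=20, EF_C=14, EF_D=15, EF_F=26) = 26; EF_G = 26+4 = 30
Expected project duration μ = 30 days. Critical path: A → E → F → G.

Variance along critical path = 0.111 + 5.444 + 0.111 + 1.778 = 7.444; σ = √7.444 = 2.728 days.
Z = (26 − 30) / 2.728 = -1.466
P(T ≤ 26) = Φ(-1.466) ≈ 0.071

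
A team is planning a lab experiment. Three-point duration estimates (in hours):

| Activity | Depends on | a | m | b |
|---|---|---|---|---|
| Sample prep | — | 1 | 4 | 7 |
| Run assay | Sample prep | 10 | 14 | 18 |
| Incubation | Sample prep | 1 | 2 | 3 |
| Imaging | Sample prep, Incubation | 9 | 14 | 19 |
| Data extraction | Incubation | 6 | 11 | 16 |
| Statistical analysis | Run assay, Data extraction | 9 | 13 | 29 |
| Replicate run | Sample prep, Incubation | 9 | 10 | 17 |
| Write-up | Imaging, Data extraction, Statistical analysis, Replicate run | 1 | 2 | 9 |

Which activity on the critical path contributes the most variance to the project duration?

te_Sample prep = (1 + 4·4 + 7)/6 = 24/6 = 4; σ²_Sample prep = ((7−1)/6)² = 1.000
te_Run assay = (10 + 4·14 + 18)/6 = 84/6 = 14; σ²_Run assay = ((18−10)/6)² = 1.778
te_Incubation = (1 + 4·2 + 3)/6 = 12/6 = 2; σ²_Incubation = ((3−1)/6)² = 0.111
te_Imaging = (9 + 4·14 + 19)/6 = 84/6 = 14; σ²_Imaging = ((19−9)/6)² = 2.778
te_Data extraction = (6 + 4·11 + 16)/6 = 66/6 = 11; σ²_Data extraction = ((16−6)/6)² = 2.778
te_Statistical analysis = (9 + 4·13 + 29)/6 = 90/6 = 15; σ²_Statistical analysis = ((29−9)/6)² = 11.111
te_Replicate run = (9 + 4·10 + 17)/6 = 66/6 = 11; σ²_Replicate run = ((17−9)/6)² = 1.778
te_Write-up = (1 + 4·2 + 9)/6 = 18/6 = 3; σ²_Write-up = ((9−1)/6)² = 1.778

Forward pass:
ES_Sample prep = 0; EF_Sample prep = 4
ES_Run assay = 4; EF_Run assay = 4+14 = 18
ES_Incubation = 4; EF_Incubation = 4+2 = 6
ES_Imaging = max(EF_Sample prep=4, EF_Incubation=6) = 6; EF_Imaging = 6+14 = 20
ES_Data extraction = 6; EF_Data extraction = 6+11 = 17
ES_Statistical analysis = max(EF_Run assay=18, EF_Data extraction=17) = 18; EF_Statistical analysis = 18+15 = 33
ES_Replicate run = max(EF_Sample prep=4, EF_Incubation=6) = 6; EF_Replicate run = 6+11 = 17
ES_Write-up = max(EF_Imaging=20, EF_Data extraction=17, EF_Statistical analysis=33, EF_Replicate run=17) = 33; EF_Write-up = 33+3 = 36
Expected project duration μ = 36 hours. Critical path: Sample prep → Run assay → Statistical analysis → Write-up.

Variances on critical path: σ²_Sample prep=1.000, σ²_Run assay=1.778, σ²_Statistical analysis=11.111, σ²_Write-up=1.778.
Largest is σ²_Statistical analysis = 11.111.

Statistical analysis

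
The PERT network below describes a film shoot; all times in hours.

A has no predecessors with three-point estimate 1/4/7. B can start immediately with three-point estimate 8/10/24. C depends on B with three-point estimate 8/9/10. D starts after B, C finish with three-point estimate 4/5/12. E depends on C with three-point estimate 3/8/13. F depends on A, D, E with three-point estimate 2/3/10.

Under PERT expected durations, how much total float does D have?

te_A = (1 + 4·4 + 7)/6 = 24/6 = 4
te_B = (8 + 4·10 + 24)/6 = 72/6 = 12
te_C = (8 + 4·9 + 10)/6 = 54/6 = 9
te_D = (4 + 4·5 + 12)/6 = 36/6 = 6
te_E = (3 + 4·8 + 13)/6 = 48/6 = 8
te_F = (2 + 4·3 + 10)/6 = 24/6 = 4

Forward pass:
ES_A = 0; EF_A = 4
ES_B = 0; EF_B = 12
ES_C = 12; EF_C = 12+9 = 21
ES_D = max(EF_B=12, EF_C=21) = 21; EF_D = 21+6 = 27
ES_E = 21; EF_E = 21+8 = 29
ES_F = max(EF_A=4, EF_D=27, EF_E=29) = 29; EF_F = 29+4 = 33
Expected project duration μ = 33 hours. Critical path: B → C → E → F.

Backward pass:
LF_F = 33; LS_F = 33−4 = 29
LF_E = LS_F = 29; LS_E = 29−8 = 21
LF_D = LS_F = 29; LS_D = 29−6 = 23
LF_C = min(LS_D=23, LS_E=21) = 21; LS_C = 21−9 = 12
LF_B = min(LS_C=12, LS_D=23) = 12; LS_B = 12−12 = 0
LF_A = LS_F = 29; LS_A = 29−4 = 25
Slack_D = LS_D − ES_D = 23 − 21 = 2

2 hours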